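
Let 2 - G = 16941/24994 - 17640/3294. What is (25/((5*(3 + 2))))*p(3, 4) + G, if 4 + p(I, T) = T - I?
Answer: 16820015/4573902 ≈ 3.6774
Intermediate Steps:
p(I, T) = -4 + T - I (p(I, T) = -4 + (T - I) = -4 + T - I)
G = 30541721/4573902 (G = 2 - (16941/24994 - 17640/3294) = 2 - (16941*(1/24994) - 17640*1/3294) = 2 - (16941/24994 - 980/183) = 2 - 1*(-21393917/4573902) = 2 + 21393917/4573902 = 30541721/4573902 ≈ 6.6774)
(25/((5*(3 + 2))))*p(3, 4) + G = (25/((5*(3 + 2))))*(-4 + 4 - 1*3) + 30541721/4573902 = (25/((5*5)))*(-4 + 4 - 3) + 30541721/4573902 = (25/25)*(-3) + 30541721/4573902 = (25*(1/25))*(-3) + 30541721/4573902 = 1*(-3) + 30541721/4573902 = -3 + 30541721/4573902 = 16820015/4573902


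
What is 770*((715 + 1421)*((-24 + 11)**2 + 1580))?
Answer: 2876615280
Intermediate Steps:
770*((715 + 1421)*((-24 + 11)**2 + 1580)) = 770*(2136*((-13)**2 + 1580)) = 770*(2136*(169 + 1580)) = 770*(2136*1749) = 770*3735864 = 2876615280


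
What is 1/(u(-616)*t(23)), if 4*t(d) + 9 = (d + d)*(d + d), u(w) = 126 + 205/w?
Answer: 352/23300711 ≈ 1.5107e-5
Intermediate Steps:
t(d) = -9/4 + d² (t(d) = -9/4 + ((d + d)*(d + d))/4 = -9/4 + ((2*d)*(2*d))/4 = -9/4 + (4*d²)/4 = -9/4 + d²)
1/(u(-616)*t(23)) = 1/((126 + 205/(-616))*(-9/4 + 23²)) = 1/((126 + 205*(-1/616))*(-9/4 + 529)) = 1/((126 - 205/616)*(2107/4)) = (4/2107)/(77411/616) = (616/77411)*(4/2107) = 352/23300711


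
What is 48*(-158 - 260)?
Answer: -20064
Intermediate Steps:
48*(-158 - 260) = 48*(-418) = -20064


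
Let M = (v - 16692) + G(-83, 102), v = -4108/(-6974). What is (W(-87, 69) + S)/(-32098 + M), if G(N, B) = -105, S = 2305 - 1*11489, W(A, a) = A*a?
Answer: 52957069/170494811 ≈ 0.31061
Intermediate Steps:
v = 2054/3487 (v = -4108*(-1/6974) = 2054/3487 ≈ 0.58904)
S = -9184 (S = 2305 - 11489 = -9184)
M = -58569085/3487 (M = (2054/3487 - 16692) - 105 = -58202950/3487 - 105 = -58569085/3487 ≈ -16796.)
(W(-87, 69) + S)/(-32098 + M) = (-87*69 - 9184)/(-32098 - 58569085/3487) = (-6003 - 9184)/(-170494811/3487) = -15187*(-3487/170494811) = 52957069/170494811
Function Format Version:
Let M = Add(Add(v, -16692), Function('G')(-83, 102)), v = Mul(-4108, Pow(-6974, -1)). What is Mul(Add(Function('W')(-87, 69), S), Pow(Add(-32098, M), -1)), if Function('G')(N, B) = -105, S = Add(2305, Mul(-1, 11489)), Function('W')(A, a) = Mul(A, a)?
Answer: Rational(52957069, 170494811) ≈ 0.31061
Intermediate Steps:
v = Rational(2054, 3487) (v = Mul(-4108, Rational(-1, 6974)) = Rational(2054, 3487) ≈ 0.58904)
S = -9184 (S = Add(2305, -11489) = -9184)
M = Rational(-58569085, 3487) (M = Add(Add(Rational(2054, 3487), -16692), -105) = Add(Rational(-58202950, 3487), -105) = Rational(-58569085, 3487) ≈ -16796.)
Mul(Add(Function('W')(-87, 69), S), Pow(Add(-32098, M), -1)) = Mul(Add(Mul(-87, 69), -9184), Pow(Add(-32098, Rational(-58569085, 3487)), -1)) = Mul(Add(-6003, -9184), Pow(Rational(-170494811, 3487), -1)) = Mul(-15187, Rational(-3487, 170494811)) = Rational(52957069, 170494811)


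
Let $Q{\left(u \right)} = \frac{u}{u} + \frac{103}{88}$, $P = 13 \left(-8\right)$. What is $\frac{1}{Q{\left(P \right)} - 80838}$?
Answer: $- \frac{88}{7113553} \approx -1.2371 \cdot 10^{-5}$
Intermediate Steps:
$P = -104$
$Q{\left(u \right)} = \frac{191}{88}$ ($Q{\left(u \right)} = 1 + 103 \cdot \frac{1}{88} = 1 + \frac{103}{88} = \frac{191}{88}$)
$\frac{1}{Q{\left(P \right)} - 80838} = \frac{1}{\frac{191}{88} - 80838} = \frac{1}{- \frac{7113553}{88}} = - \frac{88}{7113553}$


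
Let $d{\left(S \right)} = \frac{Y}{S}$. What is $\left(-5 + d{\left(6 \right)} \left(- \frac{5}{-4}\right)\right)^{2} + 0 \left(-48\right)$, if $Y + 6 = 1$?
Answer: $\frac{21025}{576} \approx 36.502$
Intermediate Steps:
$Y = -5$ ($Y = -6 + 1 = -5$)
$d{\left(S \right)} = - \frac{5}{S}$
$\left(-5 + d{\left(6 \right)} \left(- \frac{5}{-4}\right)\right)^{2} + 0 \left(-48\right) = \left(-5 + - \frac{5}{6} \left(- \frac{5}{-4}\right)\right)^{2} + 0 \left(-48\right) = \left(-5 + \left(-5\right) \frac{1}{6} \left(\left(-5\right) \left(- \frac{1}{4}\right)\right)\right)^{2} + 0 = \left(-5 - \frac{25}{24}\right)^{2} + 0 = \left(- \frac{145}{24}\right)^{2} + 0 = \frac{21025}{576} + 0 = \frac{21025}{576}$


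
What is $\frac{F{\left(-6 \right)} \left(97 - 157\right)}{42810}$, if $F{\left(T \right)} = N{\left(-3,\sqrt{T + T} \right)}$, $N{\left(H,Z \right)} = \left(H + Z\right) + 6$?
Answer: $- \frac{6}{1427} - \frac{4 i \sqrt{3}}{1427} \approx -0.0042046 - 0.0048551 i$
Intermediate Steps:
$N{\left(H,Z \right)} = 6 + H + Z$
$F{\left(T \right)} = 3 + \sqrt{2} \sqrt{T}$ ($F{\left(T \right)} = 6 - 3 + \sqrt{T + T} = 6 - 3 + \sqrt{2 T} = 6 - 3 + \sqrt{2} \sqrt{T} = 3 + \sqrt{2} \sqrt{T}$)
$\frac{F{\left(-6 \right)} \left(97 - 157\right)}{42810} = \frac{\left(3 + \sqrt{2} \sqrt{-6}\right) \left(97 - 157\right)}{42810} = \left(3 + \sqrt{2} i \sqrt{6}\right) \left(-60\right) \frac{1}{42810} = \left(3 + 2 i \sqrt{3}\right) \left(-60\right) \frac{1}{42810} = \left(-180 - 120 i \sqrt{3}\right) \frac{1}{42810} = - \frac{6}{1427} - \frac{4 i \sqrt{3}}{1427}$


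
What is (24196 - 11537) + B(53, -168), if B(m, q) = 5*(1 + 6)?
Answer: 12694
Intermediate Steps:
B(m, q) = 35 (B(m, q) = 5*7 = 35)
(24196 - 11537) + B(53, -168) = (24196 - 11537) + 35 = 12659 + 35 = 12694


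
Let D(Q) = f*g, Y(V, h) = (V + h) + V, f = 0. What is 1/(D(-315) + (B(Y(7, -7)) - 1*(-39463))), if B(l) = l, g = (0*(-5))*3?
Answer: 1/39470 ≈ 2.5336e-5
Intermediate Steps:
g = 0 (g = 0*3 = 0)
Y(V, h) = h + 2*V
D(Q) = 0 (D(Q) = 0*0 = 0)
1/(D(-315) + (B(Y(7, -7)) - 1*(-39463))) = 1/(0 + ((-7 + 2*7) - 1*(-39463))) = 1/(0 + ((-7 + 14) + 39463)) = 1/(0 + (7 + 39463)) = 1/(0 + 39470) = 1/39470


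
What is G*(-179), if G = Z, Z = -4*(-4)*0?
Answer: 0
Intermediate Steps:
Z = 0 (Z = 16*0 = 0)
G = 0
G*(-179) = 0*(-179) = 0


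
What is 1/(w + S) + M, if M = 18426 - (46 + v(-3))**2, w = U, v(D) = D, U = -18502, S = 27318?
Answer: 146142833/8816 ≈ 16577.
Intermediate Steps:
w = -18502
M = 16577 (M = 18426 - (46 - 3)**2 = 18426 - 1*43**2 = 18426 - 1*1849 = 18426 - 1849 = 16577)
1/(w + S) + M = 1/(-18502 + 27318) + 16577 = 1/8816 + 16577 = 146142833/8816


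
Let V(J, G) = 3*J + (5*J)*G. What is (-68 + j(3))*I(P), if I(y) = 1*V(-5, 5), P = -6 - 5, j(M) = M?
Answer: 9100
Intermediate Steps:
V(J, G) = 3*J + 5*G*J
P = -11
I(y) = -140 (I(y) = 1*(-5*(3 + 5*5)) = 1*(-5*(3 + 25)) = 1*(-5*28) = 1*(-140) = -140)
(-68 + j(3))*I(P) = (-68 + 3)*(-140) = -65*(-140) = 9100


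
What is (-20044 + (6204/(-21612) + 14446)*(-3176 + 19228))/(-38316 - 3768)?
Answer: -104396108666/18948321 ≈ -5509.5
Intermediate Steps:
(-20044 + (6204/(-21612) + 14446)*(-3176 + 19228))/(-38316 - 3768) = (-20044 + (6204*(-1/21612) + 14446)*16052)/(-42084) = (-20044 + (-517/1801 + 14446)*16052)*(-1/42084) = (-20044 + (26016729/1801)*16052)*(-1/42084) = (-20044 + 417620533908/1801)*(-1/42084) = (417584434664/1801)*(-1/42084) = -104396108666/18948321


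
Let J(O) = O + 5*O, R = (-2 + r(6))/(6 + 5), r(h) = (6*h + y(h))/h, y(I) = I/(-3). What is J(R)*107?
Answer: 214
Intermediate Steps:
y(I) = -I/3 (y(I) = I*(-⅓) = -I/3)
r(h) = 17/3 (r(h) = (6*h - h/3)/h = (17*h/3)/h = 17/3)
R = ⅓ (R = (-2 + 17/3)/(6 + 5) = (11/3)/11 = (11/3)*(1/11) = ⅓ ≈ 0.33333)
J(O) = 6*O
J(R)*107 = (6*(⅓))*107 = 2*107 = 214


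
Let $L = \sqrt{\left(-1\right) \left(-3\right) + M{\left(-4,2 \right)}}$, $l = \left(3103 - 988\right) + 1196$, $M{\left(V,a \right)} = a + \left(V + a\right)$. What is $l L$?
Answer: $3311 \sqrt{3} \approx 5734.8$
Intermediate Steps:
$M{\left(V,a \right)} = V + 2 a$
$l = 3311$ ($l = 2115 + 1196 = 3311$)
$L = \sqrt{3}$ ($L = \sqrt{\left(-1\right) \left(-3\right) + \left(-4 + 2 \cdot 2\right)} = \sqrt{3 + \left(-4 + 4\right)} = \sqrt{3 + 0} = \sqrt{3} \approx 1.732$)
$l L = 3311 \sqrt{3}$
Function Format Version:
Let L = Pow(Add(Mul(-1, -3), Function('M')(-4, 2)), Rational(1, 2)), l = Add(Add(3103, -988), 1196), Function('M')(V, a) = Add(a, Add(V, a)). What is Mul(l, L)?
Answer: Mul(3311, Pow(3, Rational(1, 2))) ≈ 5734.8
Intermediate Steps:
Function('M')(V, a) = Add(V, Mul(2, a))
l = 3311 (l = Add(2115, 1196) = 3311)
L = Pow(3, Rational(1, 2)) (L = Pow(Add(Mul(-1, -3), Add(-4, Mul(2, 2))), Rational(1, 2)) = Pow(Add(3, Add(-4, 4)), Rational(1, 2)) = Pow(Add(3, 0), Rational(1, 2)) = Pow(3, Rational(1, 2)) ≈ 1.7320)
Mul(l, L) = Mul(3311, Pow(3, Rational(1, 2)))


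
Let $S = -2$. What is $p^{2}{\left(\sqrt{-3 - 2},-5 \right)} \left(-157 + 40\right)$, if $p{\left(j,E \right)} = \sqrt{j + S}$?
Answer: $234 - 117 i \sqrt{5} \approx 234.0 - 261.62 i$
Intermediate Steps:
$p{\left(j,E \right)} = \sqrt{-2 + j}$ ($p{\left(j,E \right)} = \sqrt{j - 2} = \sqrt{-2 + j}$)
$p^{2}{\left(\sqrt{-3 - 2},-5 \right)} \left(-157 + 40\right) = \left(\sqrt{-2 + \sqrt{-3 - 2}}\right)^{2} \left(-157 + 40\right) = \left(\sqrt{-2 + \sqrt{-3 - 2}}\right)^{2} \left(-117\right) = \left(\sqrt{-2 + \sqrt{-5}}\right)^{2} \left(-117\right) = \left(\sqrt{-2 + i \sqrt{5}}\right)^{2} \left(-117\right) = \left(-2 + i \sqrt{5}\right) \left(-117\right) = 234 - 117 i \sqrt{5}$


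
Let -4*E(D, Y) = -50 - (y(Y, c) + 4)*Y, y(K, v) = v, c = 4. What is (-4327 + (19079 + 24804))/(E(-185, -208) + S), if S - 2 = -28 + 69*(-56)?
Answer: -2552/277 ≈ -9.2130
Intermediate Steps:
S = -3890 (S = 2 + (-28 + 69*(-56)) = 2 + (-28 - 3864) = 2 - 3892 = -3890)
E(D, Y) = 25/2 + 2*Y (E(D, Y) = -(-50 - (4 + 4)*Y)/4 = -(-50 - 8*Y)/4 = 25/2 + 2*Y)
(-4327 + (19079 + 24804))/(E(-185, -208) + S) = (-4327 + (19079 + 24804))/((25/2 + 2*(-208)) - 3890) = (-4327 + 43883)/((25/2 - 416) - 3890) = 39556/(-807/2 - 3890) = 39556/(-8587/2) = 39556*(-2/8587) = -2552/277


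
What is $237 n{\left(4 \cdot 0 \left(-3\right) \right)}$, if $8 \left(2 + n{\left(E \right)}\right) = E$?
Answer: $-474$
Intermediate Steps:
$n{\left(E \right)} = -2 + \frac{E}{8}$
$237 n{\left(4 \cdot 0 \left(-3\right) \right)} = 237 \left(-2 + \frac{4 \cdot 0 \left(-3\right)}{8}\right) = 237 \left(-2 + \frac{0 \left(-3\right)}{8}\right) = 237 \left(-2 + \frac{1}{8} \cdot 0\right) = 237 \left(-2 + 0\right) = 237 \left(-2\right) = -474$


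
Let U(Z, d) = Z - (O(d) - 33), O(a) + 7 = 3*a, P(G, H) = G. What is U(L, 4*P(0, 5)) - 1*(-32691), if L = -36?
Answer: 32695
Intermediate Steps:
O(a) = -7 + 3*a
U(Z, d) = 40 + Z - 3*d (U(Z, d) = Z - ((-7 + 3*d) - 33) = Z - (-40 + 3*d) = Z + (40 - 3*d) = 40 + Z - 3*d)
U(L, 4*P(0, 5)) - 1*(-32691) = (40 - 36 - 12*0) - 1*(-32691) = (40 - 36 - 3*0) + 32691 = (40 - 36 + 0) + 32691 = 4 + 32691 = 32695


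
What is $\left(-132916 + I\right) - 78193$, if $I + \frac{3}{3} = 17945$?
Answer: $-193165$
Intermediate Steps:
$I = 17944$ ($I = -1 + 17945 = 17944$)
$\left(-132916 + I\right) - 78193 = \left(-132916 + 17944\right) - 78193 = -114972 - 78193 = -193165$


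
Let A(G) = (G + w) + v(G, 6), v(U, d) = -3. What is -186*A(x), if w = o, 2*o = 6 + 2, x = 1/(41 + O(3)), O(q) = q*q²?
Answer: -6417/34 ≈ -188.74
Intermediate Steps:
O(q) = q³
x = 1/68 (x = 1/(41 + 3³) = 1/(41 + 27) = 1/68 ≈ 0.014706)
o = 4 (o = (6 + 2)/2 = (½)*8 = 4)
w = 4
A(G) = 1 + G (A(G) = (G + 4) - 3 = (4 + G) - 3 = 1 + G)
-186*A(x) = -186*(1 + 1/68) = -186*69/68 = -6417/34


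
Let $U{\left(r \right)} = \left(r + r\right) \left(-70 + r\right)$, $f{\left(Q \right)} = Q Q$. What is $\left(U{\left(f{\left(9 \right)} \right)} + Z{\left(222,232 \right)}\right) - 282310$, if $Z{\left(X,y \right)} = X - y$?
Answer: $-280538$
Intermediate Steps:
$f{\left(Q \right)} = Q^{2}$
$U{\left(r \right)} = 2 r \left(-70 + r\right)$
$\left(U{\left(f{\left(9 \right)} \right)} + Z{\left(222,232 \right)}\right) - 282310 = \left(2 \cdot 9^{2} \left(-70 + 9^{2}\right) + \left(222 - 232\right)\right) - 282310 = \left(2 \cdot 81 \left(-70 + 81\right) + \left(222 - 232\right)\right) - 282310 = \left(2 \cdot 81 \cdot 11 - 10\right) - 282310 = \left(1782 - 10\right) - 282310 = 1772 - 282310 = -280538$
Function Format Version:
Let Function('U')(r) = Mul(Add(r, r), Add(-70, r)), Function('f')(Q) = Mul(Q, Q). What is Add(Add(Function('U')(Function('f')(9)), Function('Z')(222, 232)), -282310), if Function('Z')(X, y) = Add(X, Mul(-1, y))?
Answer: -280538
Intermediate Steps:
Function('f')(Q) = Pow(Q, 2)
Function('U')(r) = Mul(2, r, Add(-70, r)) (Function('U')(r) = Mul(Mul(2, r), Add(-70, r)) = Mul(2, r, Add(-70, r)))
Add(Add(Function('U')(Function('f')(9)), Function('Z')(222, 232)), -282310) = Add(Add(Mul(2, Pow(9, 2), Add(-70, Pow(9, 2))), Add(222, Mul(-1, 232))), -282310) = Add(Add(Mul(2, 81, Add(-70, 81)), Add(222, -232)), -282310) = Add(Add(Mul(2, 81, 11), -10), -282310) = Add(Add(1782, -10), -282310) = Add(1772, -282310) = -280538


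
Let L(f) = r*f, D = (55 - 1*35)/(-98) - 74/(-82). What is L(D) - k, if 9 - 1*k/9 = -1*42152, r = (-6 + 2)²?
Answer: -762290593/2009 ≈ -3.7944e+5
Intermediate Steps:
r = 16 (r = (-4)² = 16)
D = 1403/2009 (D = (55 - 35)*(-1/98) - 74*(-1/82) = 20*(-1/98) + 37/41 = -10/49 + 37/41 = 1403/2009 ≈ 0.69836)
L(f) = 16*f
k = 379449 (k = 81 - (-9)*42152 = 81 - 9*(-42152) = 81 + 379368 = 379449)
L(D) - k = 16*(1403/2009) - 1*379449 = 22448/2009 - 379449 = -762290593/2009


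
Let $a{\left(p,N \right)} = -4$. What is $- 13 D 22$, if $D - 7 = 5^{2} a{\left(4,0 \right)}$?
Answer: $26598$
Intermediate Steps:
$D = -93$ ($D = 7 + 5^{2} \left(-4\right) = 7 + 25 \left(-4\right) = 7 - 100 = -93$)
$- 13 D 22 = \left(-13\right) \left(-93\right) 22 = 1209 \cdot 22 = 26598$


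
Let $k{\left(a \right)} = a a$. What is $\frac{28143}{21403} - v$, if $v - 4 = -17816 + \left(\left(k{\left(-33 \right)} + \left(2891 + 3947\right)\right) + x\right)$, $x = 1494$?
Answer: $\frac{179620716}{21403} \approx 8392.3$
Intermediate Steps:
$k{\left(a \right)} = a^{2}$
$v = -8391$ ($v = 4 + \left(-17816 + \left(\left(\left(-33\right)^{2} + \left(2891 + 3947\right)\right) + 1494\right)\right) = 4 + \left(-17816 + \left(\left(1089 + 6838\right) + 1494\right)\right) = 4 + \left(-17816 + \left(7927 + 1494\right)\right) = 4 + \left(-17816 + 9421\right) = 4 - 8395 = -8391$)
$\frac{28143}{21403} - v = \frac{28143}{21403} - -8391 = 28143 \cdot \frac{1}{21403} + 8391 = \frac{28143}{21403} + 8391 = \frac{179620716}{21403}$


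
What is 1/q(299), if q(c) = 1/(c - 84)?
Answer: 215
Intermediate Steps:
q(c) = 1/(-84 + c)
1/q(299) = 1/(1/(-84 + 299)) = 1/(1/215) = 215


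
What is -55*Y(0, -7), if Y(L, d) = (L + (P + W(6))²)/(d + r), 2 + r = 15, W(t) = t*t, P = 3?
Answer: -27885/2 ≈ -13943.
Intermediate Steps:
W(t) = t²
r = 13 (r = -2 + 15 = 13)
Y(L, d) = (1521 + L)/(13 + d) (Y(L, d) = (L + (3 + 6²)²)/(d + 13) = (L + (3 + 36)²)/(13 + d) = (L + 39²)/(13 + d) = (L + 1521)/(13 + d) = (1521 + L)/(13 + d))
-55*Y(0, -7) = -55*(1521 + 0)/(13 - 7) = -55*1521/6 = -55*507/2 = -27885/2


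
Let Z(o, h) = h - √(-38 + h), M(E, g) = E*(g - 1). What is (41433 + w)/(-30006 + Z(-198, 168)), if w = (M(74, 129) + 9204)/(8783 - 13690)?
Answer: -433275583935/312052292957 + 29041865*√130/624104585914 ≈ -1.3879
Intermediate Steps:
M(E, g) = E*(-1 + g)
w = -2668/701 (w = (74*(-1 + 129) + 9204)/(8783 - 13690) = (74*128 + 9204)/(-4907) = (9472 + 9204)*(-1/4907) = 18676*(-1/4907) = -2668/701 ≈ -3.8060)
(41433 + w)/(-30006 + Z(-198, 168)) = (41433 - 2668/701)/(-30006 + (168 - √(-38 + 168))) = 29041865/(701*(-30006 + (168 - √130))) = 29041865/(701*(-29838 - √130))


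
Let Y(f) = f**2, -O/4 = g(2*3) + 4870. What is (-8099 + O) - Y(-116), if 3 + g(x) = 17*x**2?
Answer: -43471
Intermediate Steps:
g(x) = -3 + 17*x**2
O = -21916 (O = -4*((-3 + 17*(2*3)**2) + 4870) = -4*((-3 + 17*6**2) + 4870) = -4*((-3 + 17*36) + 4870) = -4*((-3 + 612) + 4870) = -4*(609 + 4870) = -4*5479 = -21916)
(-8099 + O) - Y(-116) = (-8099 - 21916) - 1*(-116)**2 = -30015 - 1*13456 = -30015 - 13456 = -43471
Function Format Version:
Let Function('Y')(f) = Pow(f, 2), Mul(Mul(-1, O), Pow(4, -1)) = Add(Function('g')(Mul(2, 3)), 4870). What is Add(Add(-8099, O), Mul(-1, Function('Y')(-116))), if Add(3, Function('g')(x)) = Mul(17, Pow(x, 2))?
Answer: -43471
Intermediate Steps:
Function('g')(x) = Add(-3, Mul(17, Pow(x, 2)))
O = -21916 (O = Mul(-4, Add(Add(-3, Mul(17, Pow(Mul(2, 3), 2))), 4870)) = Mul(-4, Add(Add(-3, Mul(17, Pow(6, 2))), 4870)) = Mul(-4, Add(Add(-3, Mul(17, 36)), 4870)) = Mul(-4, Add(Add(-3, 612), 4870)) = Mul(-4, Add(609, 4870)) = Mul(-4, 5479) = -21916)
Add(Add(-8099, O), Mul(-1, Function('Y')(-116))) = Add(Add(-8099, -21916), Mul(-1, Pow(-116, 2))) = Add(-30015, Mul(-1, 13456)) = Add(-30015, -13456) = -43471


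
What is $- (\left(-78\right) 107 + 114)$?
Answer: $8232$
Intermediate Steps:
$- (\left(-78\right) 107 + 114) = - (-8346 + 114) = \left(-1\right) \left(-8232\right) = 8232$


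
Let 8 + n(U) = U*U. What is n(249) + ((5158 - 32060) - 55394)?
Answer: -20303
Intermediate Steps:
n(U) = -8 + U² (n(U) = -8 + U*U = -8 + U²)
n(249) + ((5158 - 32060) - 55394) = (-8 + 249²) + ((5158 - 32060) - 55394) = (-8 + 62001) + (-26902 - 55394) = 61993 - 82296 = -20303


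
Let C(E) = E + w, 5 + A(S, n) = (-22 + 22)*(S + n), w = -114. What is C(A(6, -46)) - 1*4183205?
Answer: -4183324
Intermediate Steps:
A(S, n) = -5 (A(S, n) = -5 + (-22 + 22)*(S + n) = -5 + 0*(S + n) = -5 + 0 = -5)
C(E) = -114 + E (C(E) = E - 114 = -114 + E)
C(A(6, -46)) - 1*4183205 = (-114 - 5) - 1*4183205 = -119 - 4183205 = -4183324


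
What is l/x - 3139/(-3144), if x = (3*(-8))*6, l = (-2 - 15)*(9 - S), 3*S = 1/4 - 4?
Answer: 166643/75456 ≈ 2.2085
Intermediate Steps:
S = -5/4 (S = (1/4 - 4)/3 = (¼ - 4)/3 = (⅓)*(-15/4) = -5/4 ≈ -1.2500)
l = -697/4 (l = (-2 - 15)*(9 - 1*(-5/4)) = -17*(9 + 5/4) = -17*41/4 = -697/4 ≈ -174.25)
x = -144 (x = -24*6 = -144)
l/x - 3139/(-3144) = -697/4/(-144) - 3139/(-3144) = -697/4*(-1/144) - 3139*(-1/3144) = 697/576 + 3139/3144 = 166643/75456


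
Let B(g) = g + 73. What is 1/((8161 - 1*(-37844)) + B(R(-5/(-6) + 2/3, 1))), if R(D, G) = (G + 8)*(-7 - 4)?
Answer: 1/45979 ≈ 2.1749e-5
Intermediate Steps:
R(D, G) = -88 - 11*G (R(D, G) = (8 + G)*(-11) = -88 - 11*G)
B(g) = 73 + g
1/((8161 - 1*(-37844)) + B(R(-5/(-6) + 2/3, 1))) = 1/((8161 - 1*(-37844)) + (73 + (-88 - 11*1))) = 1/((8161 + 37844) + (73 + (-88 - 11))) = 1/(46005 + (73 - 99)) = 1/(46005 - 26) = 1/45979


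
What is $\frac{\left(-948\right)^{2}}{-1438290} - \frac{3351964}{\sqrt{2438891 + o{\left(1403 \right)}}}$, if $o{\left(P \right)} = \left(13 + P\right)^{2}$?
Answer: $- \frac{49928}{79905} - \frac{3351964 \sqrt{4443947}}{4443947} \approx -1590.7$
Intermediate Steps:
$\frac{\left(-948\right)^{2}}{-1438290} - \frac{3351964}{\sqrt{2438891 + o{\left(1403 \right)}}} = \frac{\left(-948\right)^{2}}{-1438290} - \frac{3351964}{\sqrt{2438891 + \left(13 + 1403\right)^{2}}} = 898704 \left(- \frac{1}{1438290}\right) - \frac{3351964}{\sqrt{2438891 + 1416^{2}}} = - \frac{49928}{79905} - \frac{3351964}{\sqrt{2438891 + 2005056}} = - \frac{49928}{79905} - \frac{3351964}{\sqrt{4443947}} = - \frac{49928}{79905} - 3351964 \frac{\sqrt{4443947}}{4443947} = - \frac{49928}{79905} - \frac{3351964 \sqrt{4443947}}{4443947}$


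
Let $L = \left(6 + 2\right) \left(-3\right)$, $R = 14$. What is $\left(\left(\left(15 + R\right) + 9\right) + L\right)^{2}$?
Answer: $196$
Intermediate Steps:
$L = -24$ ($L = 8 \left(-3\right) = -24$)
$\left(\left(\left(15 + R\right) + 9\right) + L\right)^{2} = \left(\left(\left(15 + 14\right) + 9\right) - 24\right)^{2} = \left(\left(29 + 9\right) - 24\right)^{2} = \left(38 - 24\right)^{2} = 14^{2} = 196$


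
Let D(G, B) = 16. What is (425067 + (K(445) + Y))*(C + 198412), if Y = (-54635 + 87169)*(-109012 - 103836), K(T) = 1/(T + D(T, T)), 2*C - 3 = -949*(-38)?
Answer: -690920147049462648/461 ≈ -1.4987e+15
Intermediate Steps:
C = 36065/2 (C = 3/2 + (-949*(-38))/2 = 3/2 + (1/2)*36062 = 3/2 + 18031 = 36065/2 ≈ 18033.)
K(T) = 1/(16 + T) (K(T) = 1/(T + 16) = 1/(16 + T))
Y = -6924796832 (Y = 32534*(-212848) = -6924796832)
(425067 + (K(445) + Y))*(C + 198412) = (425067 + (1/(16 + 445) - 6924796832))*(36065/2 + 198412) = (425067 + (1/461 - 6924796832))*(432889/2) = (425067 - 3192331339551/461)*(432889/2) = -3192135383664/461*432889/2 = -690920147049462648/461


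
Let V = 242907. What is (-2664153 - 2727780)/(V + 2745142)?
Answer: -5391933/2988049 ≈ -1.8045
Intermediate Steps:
(-2664153 - 2727780)/(V + 2745142) = (-2664153 - 2727780)/(242907 + 2745142) = -5391933/2988049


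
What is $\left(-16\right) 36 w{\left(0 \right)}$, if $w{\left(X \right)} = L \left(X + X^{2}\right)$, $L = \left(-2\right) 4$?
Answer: $0$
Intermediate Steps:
$L = -8$
$w{\left(X \right)} = - 8 X - 8 X^{2}$ ($w{\left(X \right)} = - 8 \left(X + X^{2}\right) = - 8 X - 8 X^{2}$)
$\left(-16\right) 36 w{\left(0 \right)} = \left(-16\right) 36 \left(\left(-8\right) 0 \left(1 + 0\right)\right) = - 576 \left(\left(-8\right) 0 \cdot 1\right) = \left(-576\right) 0 = 0$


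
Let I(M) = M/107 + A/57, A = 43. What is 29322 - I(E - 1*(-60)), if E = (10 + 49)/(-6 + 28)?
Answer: 3934187491/134178 ≈ 29321.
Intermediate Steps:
E = 59/22 ≈ 2.6818
I(M) = 43/57 + M/107 (I(M) = M/107 + 43/57 = 43/57 + M/107)
29322 - I(E - 1*(-60)) = 29322 - (43/57 + (59/22 - 1*(-60))/107) = 29322 - (43/57 + (59/22 + 60)/107) = 29322 - (43/57 + (1/107)*(1379/22)) = 29322 - (43/57 + 1379/2354) = 29322 - 1*179825/134178 = 29322 - 179825/134178 = 3934187491/134178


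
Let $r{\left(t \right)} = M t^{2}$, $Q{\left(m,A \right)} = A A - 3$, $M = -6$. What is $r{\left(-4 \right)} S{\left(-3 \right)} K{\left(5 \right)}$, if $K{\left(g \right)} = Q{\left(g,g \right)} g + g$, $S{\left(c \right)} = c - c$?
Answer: $0$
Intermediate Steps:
$Q{\left(m,A \right)} = -3 + A^{2}$ ($Q{\left(m,A \right)} = A^{2} - 3 = -3 + A^{2}$)
$S{\left(c \right)} = 0$
$r{\left(t \right)} = - 6 t^{2}$
$K{\left(g \right)} = g + g \left(-3 + g^{2}\right)$ ($K{\left(g \right)} = \left(-3 + g^{2}\right) g + g = g \left(-3 + g^{2}\right) + g = g + g \left(-3 + g^{2}\right)$)
$r{\left(-4 \right)} S{\left(-3 \right)} K{\left(5 \right)} = - 6 \left(-4\right)^{2} \cdot 0 \cdot 5 \left(-2 + 5^{2}\right) = \left(-6\right) 16 \cdot 0 \cdot 5 \left(-2 + 25\right) = \left(-96\right) 0 \cdot 5 \cdot 23 = 0 \cdot 115 = 0$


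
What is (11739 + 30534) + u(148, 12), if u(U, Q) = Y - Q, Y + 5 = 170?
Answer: 42426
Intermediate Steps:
Y = 165 (Y = -5 + 170 = 165)
u(U, Q) = 165 - Q
(11739 + 30534) + u(148, 12) = (11739 + 30534) + (165 - 1*12) = 42273 + (165 - 12) = 42273 + 153 = 42426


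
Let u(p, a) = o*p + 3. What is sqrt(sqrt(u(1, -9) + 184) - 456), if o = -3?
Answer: sqrt(-456 + 2*sqrt(46)) ≈ 21.034*I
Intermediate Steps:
u(p, a) = 3 - 3*p (u(p, a) = -3*p + 3 = 3 - 3*p)
sqrt(sqrt(u(1, -9) + 184) - 456) = sqrt(sqrt((3 - 3*1) + 184) - 456) = sqrt(sqrt((3 - 3) + 184) - 456) = sqrt(sqrt(0 + 184) - 456) = sqrt(sqrt(184) - 456) = sqrt(2*sqrt(46) - 456) = sqrt(-456 + 2*sqrt(46))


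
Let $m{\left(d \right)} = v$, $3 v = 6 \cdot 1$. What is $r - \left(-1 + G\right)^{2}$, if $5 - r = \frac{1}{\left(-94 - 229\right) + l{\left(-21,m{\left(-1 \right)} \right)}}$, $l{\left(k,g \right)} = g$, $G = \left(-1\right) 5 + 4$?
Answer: $\frac{322}{321} \approx 1.0031$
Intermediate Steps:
$v = 2$ ($v = \frac{6 \cdot 1}{3} = \frac{1}{3} \cdot 6 = 2$)
$m{\left(d \right)} = 2$
$G = -1$ ($G = -5 + 4 = -1$)
$r = \frac{1606}{321}$ ($r = 5 - \frac{1}{\left(-94 - 229\right) + 2} = 5 - \frac{1}{-323 + 2} = 5 - \frac{1}{-321} = 5 - - \frac{1}{321} = 5 + \frac{1}{321} = \frac{1606}{321} \approx 5.0031$)
$r - \left(-1 + G\right)^{2} = \frac{1606}{321} - \left(-1 - 1\right)^{2} = \frac{1606}{321} - \left(-2\right)^{2} = \frac{1606}{321} - 4 = \frac{322}{321}$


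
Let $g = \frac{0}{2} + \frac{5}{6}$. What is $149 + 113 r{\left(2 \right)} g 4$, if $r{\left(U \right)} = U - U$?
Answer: $149$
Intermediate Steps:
$g = \frac{5}{6}$ ($g = 0 \cdot \frac{1}{2} + 5 \cdot \frac{1}{6} = 0 + \frac{5}{6} = \frac{5}{6} \approx 0.83333$)
$r{\left(U \right)} = 0$
$149 + 113 r{\left(2 \right)} g 4 = 149 + 113 \cdot 0 \cdot \frac{5}{6} \cdot 4 = 149 + 113 \cdot 0 \cdot 4 = 149 + 113 \cdot 0 = 149 + 0 = 149$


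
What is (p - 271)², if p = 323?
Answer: 2704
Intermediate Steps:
(p - 271)² = (323 - 271)² = 52² = 2704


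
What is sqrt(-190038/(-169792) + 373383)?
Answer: sqrt(168193929300222)/21224 ≈ 611.05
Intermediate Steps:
sqrt(-190038/(-169792) + 373383) = sqrt(-190038*(-1/169792) + 373383) = sqrt(95019/84896 + 373383) = sqrt(31698818187/84896) = sqrt(168193929300222)/21224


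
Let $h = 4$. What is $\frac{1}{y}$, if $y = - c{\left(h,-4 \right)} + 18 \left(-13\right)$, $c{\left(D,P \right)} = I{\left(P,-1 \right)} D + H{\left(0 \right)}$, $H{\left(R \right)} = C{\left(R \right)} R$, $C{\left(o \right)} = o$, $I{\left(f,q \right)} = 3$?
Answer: $- \frac{1}{246} \approx -0.004065$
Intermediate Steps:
$H{\left(R \right)} = R^{2}$ ($H{\left(R \right)} = R R = R^{2}$)
$c{\left(D,P \right)} = 3 D$ ($c{\left(D,P \right)} = 3 D + 0^{2} = 3 D + 0 = 3 D$)
$y = -246$ ($y = - 3 \cdot 4 + 18 \left(-13\right) = \left(-1\right) 12 - 234 = -12 - 234 = -246$)
$\frac{1}{y} = \frac{1}{-246} = - \frac{1}{246}$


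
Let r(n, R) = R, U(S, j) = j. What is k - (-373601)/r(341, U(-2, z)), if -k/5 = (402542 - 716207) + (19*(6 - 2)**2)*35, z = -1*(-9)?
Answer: 14009726/9 ≈ 1.5566e+6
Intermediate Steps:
z = 9
k = 1515125 (k = -5*((402542 - 716207) + (19*(6 - 2)**2)*35) = -5*(-313665 + (19*4**2)*35) = -5*(-313665 + (19*16)*35) = -5*(-313665 + 304*35) = -5*(-313665 + 10640) = -5*(-303025) = 1515125)
k - (-373601)/r(341, U(-2, z)) = 1515125 - (-373601)/9 = 1515125 - 1*(-373601/9) = 1515125 + 373601/9 = 14009726/9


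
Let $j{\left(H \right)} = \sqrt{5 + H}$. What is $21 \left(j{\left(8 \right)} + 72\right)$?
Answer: $1512 + 21 \sqrt{13} \approx 1587.7$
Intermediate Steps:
$21 \left(j{\left(8 \right)} + 72\right) = 21 \left(\sqrt{5 + 8} + 72\right) = 21 \left(\sqrt{13} + 72\right) = 21 \left(72 + \sqrt{13}\right) = 1512 + 21 \sqrt{13}$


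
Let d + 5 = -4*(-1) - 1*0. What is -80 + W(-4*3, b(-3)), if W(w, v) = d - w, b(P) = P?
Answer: -69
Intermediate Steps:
d = -1 (d = -5 + (-4*(-1) - 1*0) = -5 + (4 + 0) = -5 + 4 = -1)
W(w, v) = -1 - w
-80 + W(-4*3, b(-3)) = -80 + (-1 - (-4)*3) = -80 + (-1 - 1*(-12)) = -80 + (-1 + 12) = -80 + 11 = -69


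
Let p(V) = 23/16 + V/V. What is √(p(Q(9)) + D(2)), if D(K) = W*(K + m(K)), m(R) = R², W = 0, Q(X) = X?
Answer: √39/4 ≈ 1.5612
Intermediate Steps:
p(V) = 39/16 (p(V) = 23*(1/16) + 1 = 23/16 + 1 = 39/16)
D(K) = 0 (D(K) = 0*(K + K²) = 0)
√(p(Q(9)) + D(2)) = √(39/16 + 0) = √(39/16) = √39/4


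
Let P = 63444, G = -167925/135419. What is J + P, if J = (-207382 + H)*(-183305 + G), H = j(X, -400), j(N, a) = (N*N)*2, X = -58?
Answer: 4980872474131916/135419 ≈ 3.6781e+10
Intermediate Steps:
j(N, a) = 2*N² (j(N, a) = N²*2 = 2*N²)
G = -167925/135419 (G = -167925*1/135419 = -167925/135419 ≈ -1.2400)
H = 6728 (H = 2*(-58)² = 2*3364 = 6728)
J = 4980863882608880/135419 (J = (-207382 + 6728)*(-183305 - 167925/135419) = -200654*(-24823147720/135419) = 4980863882608880/135419 ≈ 3.6781e+10)
J + P = 4980863882608880/135419 + 63444 = 4980872474131916/135419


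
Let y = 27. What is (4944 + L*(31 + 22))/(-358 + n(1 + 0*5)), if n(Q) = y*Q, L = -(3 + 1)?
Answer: -4732/331 ≈ -14.296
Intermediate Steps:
L = -4 (L = -1*4 = -4)
n(Q) = 27*Q
(4944 + L*(31 + 22))/(-358 + n(1 + 0*5)) = (4944 - 4*(31 + 22))/(-358 + 27*(1 + 0*5)) = (4944 - 4*53)/(-358 + 27*(1 + 0)) = (4944 - 212)/(-358 + 27*1) = 4732/(-358 + 27) = 4732/(-331) = 4732*(-1/331) = -4732/331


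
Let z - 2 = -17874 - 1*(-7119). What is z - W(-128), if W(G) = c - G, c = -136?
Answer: -10745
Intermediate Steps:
W(G) = -136 - G
z = -10753 (z = 2 + (-17874 - 1*(-7119)) = 2 + (-17874 + 7119) = 2 - 10755 = -10753)
z - W(-128) = -10753 - (-136 - 1*(-128)) = -10753 - (-136 + 128) = -10753 - 1*(-8) = -10753 + 8 = -10745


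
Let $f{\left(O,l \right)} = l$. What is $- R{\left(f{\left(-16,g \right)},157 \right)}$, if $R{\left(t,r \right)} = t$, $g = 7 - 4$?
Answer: $-3$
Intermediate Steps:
$g = 3$
$- R{\left(f{\left(-16,g \right)},157 \right)} = \left(-1\right) 3 = -3$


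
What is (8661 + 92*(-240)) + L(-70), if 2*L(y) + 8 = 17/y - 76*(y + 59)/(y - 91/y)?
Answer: -1291621019/96180 ≈ -13429.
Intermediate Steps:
L(y) = -4 + 17/(2*y) - 38*(59 + y)/(y - 91/y) (L(y) = -4 + (17/y - 76*(y + 59)/(y - 91/y))/2 = -4 + (17/y - 76*(59 + y)/(y - 91/y))/2 = -4 + (17/(2*y) - 38*(59 + y)/(y - 91/y)) = -4 + 17/(2*y) - 38*(59 + y)/(y - 91/y))
(8661 + 92*(-240)) + L(-70) = (8661 + 92*(-240)) + (½)*(-1547 - 4467*(-70)² - 84*(-70)³ + 728*(-70))/(-70*(-91 + (-70)²)) = (8661 - 22080) + (½)*(-1/70)*(-1547 - 4467*4900 - 84*(-343000) - 50960)/(-91 + 4900) = -13419 + (½)*(-1/70)*(-1547 - 21888300 + 28812000 - 50960)/4809 = -13419 + (½)*(-1/70)*(1/4809)*6871193 = -13419 - 981599/96180 = -1291621019/96180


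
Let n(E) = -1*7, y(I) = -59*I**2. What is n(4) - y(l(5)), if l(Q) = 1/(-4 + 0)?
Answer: -53/16 ≈ -3.3125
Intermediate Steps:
l(Q) = -1/4 (l(Q) = 1/(-4) = -1/4)
n(E) = -7
n(4) - y(l(5)) = -7 - (-59)*(-1/4)**2 = -7 - (-59)/16 = -7 - 1*(-59/16) = -7 + 59/16 = -53/16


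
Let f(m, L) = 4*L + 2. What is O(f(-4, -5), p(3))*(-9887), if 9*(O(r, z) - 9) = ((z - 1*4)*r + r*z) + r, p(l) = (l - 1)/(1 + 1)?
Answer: -108757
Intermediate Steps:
p(l) = -½ + l/2 (p(l) = (-1 + l)/2 = (-1 + l)*(½) = -½ + l/2)
f(m, L) = 2 + 4*L
O(r, z) = 9 + r/9 + r*z/9 + r*(-4 + z)/9 (O(r, z) = 9 + (((z - 1*4)*r + r*z) + r)/9 = 9 + (((z - 4)*r + r*z) + r)/9 = 9 + (((-4 + z)*r + r*z) + r)/9 = 9 + ((r*(-4 + z) + r*z) + r)/9 = 9 + ((r*z + r*(-4 + z)) + r)/9 = 9 + (r + r*z + r*(-4 + z))/9 = 9 + (r/9 + r*z/9 + r*(-4 + z)/9) = 9 + r/9 + r*z/9 + r*(-4 + z)/9)
O(f(-4, -5), p(3))*(-9887) = (9 - (2 + 4*(-5))/3 + 2*(2 + 4*(-5))*(-½ + (½)*3)/9)*(-9887) = (9 - (2 - 20)/3 + 2*(2 - 20)*(-½ + 3/2)/9)*(-9887) = (9 - ⅓*(-18) + (2/9)*(-18)*1)*(-9887) = (9 + 6 - 4)*(-9887) = 11*(-9887) = -108757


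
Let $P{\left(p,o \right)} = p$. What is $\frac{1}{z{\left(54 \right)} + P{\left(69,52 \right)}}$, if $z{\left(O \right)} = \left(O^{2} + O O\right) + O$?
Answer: $\frac{1}{5955} \approx 0.00016793$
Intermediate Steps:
$z{\left(O \right)} = O + 2 O^{2}$ ($z{\left(O \right)} = \left(O^{2} + O^{2}\right) + O = 2 O^{2} + O = O + 2 O^{2}$)
$\frac{1}{z{\left(54 \right)} + P{\left(69,52 \right)}} = \frac{1}{54 \left(1 + 2 \cdot 54\right) + 69} = \frac{1}{54 \left(1 + 108\right) + 69} = \frac{1}{54 \cdot 109 + 69} = \frac{1}{5886 + 69} = \frac{1}{5955}$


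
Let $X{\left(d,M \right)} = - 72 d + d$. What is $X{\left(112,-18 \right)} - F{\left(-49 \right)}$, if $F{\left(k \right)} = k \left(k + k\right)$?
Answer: $-12754$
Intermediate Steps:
$X{\left(d,M \right)} = - 71 d$
$F{\left(k \right)} = 2 k^{2}$ ($F{\left(k \right)} = k 2 k = 2 k^{2}$)
$X{\left(112,-18 \right)} - F{\left(-49 \right)} = \left(-71\right) 112 - 2 \left(-49\right)^{2} = -7952 - 2 \cdot 2401 = -7952 - 4802 = -12754$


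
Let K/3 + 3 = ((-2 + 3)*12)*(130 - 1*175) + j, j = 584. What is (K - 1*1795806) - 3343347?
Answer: -5139030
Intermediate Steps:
K = 123 (K = -9 + 3*(((-2 + 3)*12)*(130 - 1*175) + 584) = -9 + 3*((1*12)*(130 - 175) + 584) = -9 + 3*(12*(-45) + 584) = -9 + 3*(-540 + 584) = -9 + 3*44 = -9 + 132 = 123)
(K - 1*1795806) - 3343347 = (123 - 1*1795806) - 3343347 = (123 - 1795806) - 3343347 = -1795683 - 3343347 = -5139030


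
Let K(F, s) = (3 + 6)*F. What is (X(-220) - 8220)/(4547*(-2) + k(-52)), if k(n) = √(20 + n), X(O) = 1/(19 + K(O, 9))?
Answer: 73295007287/81088201074 + 16119421*I*√2/40544100537 ≈ 0.90389 + 0.00056226*I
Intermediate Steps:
K(F, s) = 9*F
X(O) = 1/(19 + 9*O)
(X(-220) - 8220)/(4547*(-2) + k(-52)) = (1/(19 + 9*(-220)) - 8220)/(4547*(-2) + √(20 - 52)) = (1/(19 - 1980) - 8220)/(-9094 + √(-32)) = (1/(-1961) - 8220)/(-9094 + 4*I*√2) = (-1/1961 - 8220)/(-9094 + 4*I*√2) = -16119421/(1961*(-9094 + 4*I*√2))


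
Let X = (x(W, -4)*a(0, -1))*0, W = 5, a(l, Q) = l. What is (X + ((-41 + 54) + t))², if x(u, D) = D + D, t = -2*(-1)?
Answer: 225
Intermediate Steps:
t = 2
x(u, D) = 2*D
X = 0 (X = ((2*(-4))*0)*0 = -8*0*0 = 0*0 = 0)
(X + ((-41 + 54) + t))² = (0 + ((-41 + 54) + 2))² = (0 + (13 + 2))² = (0 + 15)² = 15² = 225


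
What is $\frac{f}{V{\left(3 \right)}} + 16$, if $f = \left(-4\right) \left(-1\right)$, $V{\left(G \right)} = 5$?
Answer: $\frac{84}{5} \approx 16.8$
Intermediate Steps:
$f = 4$
$\frac{f}{V{\left(3 \right)}} + 16 = \frac{1}{5} \cdot 4 + 16 = \frac{4}{5} + 16 = \frac{84}{5}$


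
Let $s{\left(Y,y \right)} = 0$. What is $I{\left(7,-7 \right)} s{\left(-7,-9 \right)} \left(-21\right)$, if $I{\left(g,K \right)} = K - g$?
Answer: $0$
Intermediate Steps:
$I{\left(7,-7 \right)} s{\left(-7,-9 \right)} \left(-21\right) = \left(-7 - 7\right) 0 \left(-21\right) = \left(-14\right) 0 \left(-21\right) = 0 \left(-21\right) = 0$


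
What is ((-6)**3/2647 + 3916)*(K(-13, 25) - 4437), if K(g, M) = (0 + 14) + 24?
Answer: -45597552964/2647 ≈ -1.7226e+7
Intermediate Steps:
K(g, M) = 38 (K(g, M) = 14 + 24 = 38)
((-6)**3/2647 + 3916)*(K(-13, 25) - 4437) = ((-6)**3/2647 + 3916)*(38 - 4437) = (-216*1/2647 + 3916)*(-4399) = (-216/2647 + 3916)*(-4399) = (10365436/2647)*(-4399) = -45597552964/2647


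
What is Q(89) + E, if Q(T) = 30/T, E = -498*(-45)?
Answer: 1994520/89 ≈ 22410.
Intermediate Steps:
E = 22410
Q(89) + E = 30/89 + 22410 = 1994520/89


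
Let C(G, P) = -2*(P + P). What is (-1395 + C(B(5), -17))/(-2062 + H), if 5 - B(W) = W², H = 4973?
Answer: -1327/2911 ≈ -0.45586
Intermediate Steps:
B(W) = 5 - W²
C(G, P) = -4*P
(-1395 + C(B(5), -17))/(-2062 + H) = (-1395 - 4*(-17))/(-2062 + 4973) = (-1395 + 68)/2911 = -1327*1/2911 = -1327/2911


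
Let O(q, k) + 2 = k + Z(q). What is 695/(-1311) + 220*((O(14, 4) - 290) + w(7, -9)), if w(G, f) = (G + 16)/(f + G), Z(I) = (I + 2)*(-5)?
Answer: -109456085/1311 ≈ -83491.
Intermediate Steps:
Z(I) = -10 - 5*I (Z(I) = (2 + I)*(-5) = -10 - 5*I)
O(q, k) = -12 + k - 5*q (O(q, k) = -2 + (k + (-10 - 5*q)) = -2 + (-10 + k - 5*q) = -12 + k - 5*q)
w(G, f) = (16 + G)/(G + f)
695/(-1311) + 220*((O(14, 4) - 290) + w(7, -9)) = 695/(-1311) + 220*(((-12 + 4 - 5*14) - 290) + (16 + 7)/(7 - 9)) = 695*(-1/1311) + 220*(((-12 + 4 - 70) - 290) + 23/(-2)) = -695/1311 + 220*((-78 - 290) - ½*23) = -695/1311 + 220*(-368 - 23/2) = -695/1311 + 220*(-759/2) = -695/1311 - 83490 = -109456085/1311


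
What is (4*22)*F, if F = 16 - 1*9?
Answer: 616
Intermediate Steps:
F = 7 (F = 16 - 9 = 7)
(4*22)*F = (4*22)*7 = 88*7 = 616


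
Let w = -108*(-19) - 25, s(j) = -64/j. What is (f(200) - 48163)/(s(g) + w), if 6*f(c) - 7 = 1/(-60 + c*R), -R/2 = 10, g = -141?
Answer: -55141446267/2321272520 ≈ -23.755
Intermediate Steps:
R = -20 (R = -2*10 = -20)
f(c) = 7/6 + 1/(6*(-60 - 20*c)) (f(c) = 7/6 + 1/(6*(-60 + c*(-20))) = 7/6 + 1/(6*(-60 - 20*c)))
w = 2027 (w = 2052 - 25 = 2027)
(f(200) - 48163)/(s(g) + w) = ((419 + 140*200)/(120*(3 + 200)) - 48163)/(-64/(-141) + 2027) = ((1/120)*(419 + 28000)/203 - 48163)/(-64*(-1/141) + 2027) = ((1/120)*(1/203)*28419 - 48163)/(64/141 + 2027) = (9473/8120 - 48163)/(285871/141) = -391074087/8120*141/285871 = -55141446267/2321272520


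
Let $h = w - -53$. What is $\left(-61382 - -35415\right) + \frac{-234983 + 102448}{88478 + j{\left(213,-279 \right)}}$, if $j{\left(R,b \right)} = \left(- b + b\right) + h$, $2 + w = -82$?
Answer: $- \frac{2296835784}{88447} \approx -25969.0$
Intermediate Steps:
$w = -84$ ($w = -2 - 82 = -84$)
$h = -31$ ($h = -84 - -53 = -84 + 53 = -31$)
$j{\left(R,b \right)} = -31$ ($j{\left(R,b \right)} = \left(- b + b\right) - 31 = 0 - 31 = -31$)
$\left(-61382 - -35415\right) + \frac{-234983 + 102448}{88478 + j{\left(213,-279 \right)}} = \left(-61382 - -35415\right) + \frac{-234983 + 102448}{88478 - 31} = \left(-61382 + 35415\right) - \frac{132535}{88447} = -25967 - \frac{132535}{88447} = - \frac{2296835784}{88447}$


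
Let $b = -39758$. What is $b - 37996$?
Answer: $-77754$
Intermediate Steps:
$b - 37996 = -39758 - 37996 = -77754$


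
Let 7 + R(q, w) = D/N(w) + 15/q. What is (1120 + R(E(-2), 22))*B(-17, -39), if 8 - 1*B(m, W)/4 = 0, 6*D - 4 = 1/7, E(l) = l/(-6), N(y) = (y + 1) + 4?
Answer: 21011216/567 ≈ 37057.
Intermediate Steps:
N(y) = 5 + y (N(y) = (1 + y) + 4 = 5 + y)
E(l) = -l/6 (E(l) = l*(-⅙) = -l/6)
D = 29/42 (D = ⅔ + (⅙)/7 = ⅔ + (⅙)*(⅐) = ⅔ + 1/42 = 29/42 ≈ 0.69048)
B(m, W) = 32 (B(m, W) = 32 - 4*0 = 32 + 0 = 32)
R(q, w) = -7 + 15/q + 29/(42*(5 + w)) (R(q, w) = -7 + (29/(42*(5 + w)) + 15/q) = -7 + (15/q + 29/(42*(5 + w))) = -7 + 15/q + 29/(42*(5 + w)))
(1120 + R(E(-2), 22))*B(-17, -39) = (1120 + (-7 + 15/((-⅙*(-2))) + 29/(42*(5 + 22))))*32 = (1120 + (-7 + 15/(⅓) + (29/42)/27))*32 = (1120 + (-7 + 15*3 + (29/42)*(1/27)))*32 = (1120 + (-7 + 45 + 29/1134))*32 = (1120 + 43121/1134)*32 = (1313201/1134)*32 = 21011216/567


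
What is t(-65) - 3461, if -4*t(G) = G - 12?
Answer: -13767/4 ≈ -3441.8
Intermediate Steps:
t(G) = 3 - G/4 (t(G) = -(G - 12)/4 = -(-12 + G)/4 = 3 - G/4)
t(-65) - 3461 = (3 - ¼*(-65)) - 3461 = (3 + 65/4) - 3461 = 77/4 - 3461 = -13767/4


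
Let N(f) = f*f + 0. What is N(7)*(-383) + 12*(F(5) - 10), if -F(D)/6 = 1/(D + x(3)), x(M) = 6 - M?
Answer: -18896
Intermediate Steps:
N(f) = f² (N(f) = f² + 0 = f²)
F(D) = -6/(3 + D) (F(D) = -6/(D + (6 - 1*3)) = -6/(D + (6 - 3)) = -6/(D + 3) = -6/(3 + D))
N(7)*(-383) + 12*(F(5) - 10) = 7²*(-383) + 12*(-6/(3 + 5) - 10) = 49*(-383) + 12*(-6/8 - 10) = -18767 + 12*(-6*⅛ - 10) = -18767 + 12*(-¾ - 10) = -18767 + 12*(-43/4) = -18767 - 129 = -18896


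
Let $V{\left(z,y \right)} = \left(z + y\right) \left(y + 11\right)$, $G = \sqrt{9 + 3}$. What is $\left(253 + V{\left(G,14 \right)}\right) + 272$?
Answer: $875 + 50 \sqrt{3} \approx 961.6$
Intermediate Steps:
$G = 2 \sqrt{3}$ ($G = \sqrt{12} = 2 \sqrt{3} \approx 3.4641$)
$V{\left(z,y \right)} = \left(11 + y\right) \left(y + z\right)$ ($V{\left(z,y \right)} = \left(y + z\right) \left(11 + y\right) = \left(11 + y\right) \left(y + z\right)$)
$\left(253 + V{\left(G,14 \right)}\right) + 272 = \left(253 + \left(14^{2} + 11 \cdot 14 + 11 \cdot 2 \sqrt{3} + 14 \cdot 2 \sqrt{3}\right)\right) + 272 = \left(253 + \left(196 + 154 + 22 \sqrt{3} + 28 \sqrt{3}\right)\right) + 272 = \left(253 + \left(350 + 50 \sqrt{3}\right)\right) + 272 = \left(603 + 50 \sqrt{3}\right) + 272 = 875 + 50 \sqrt{3}$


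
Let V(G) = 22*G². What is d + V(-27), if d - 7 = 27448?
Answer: 43493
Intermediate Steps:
d = 27455 (d = 7 + 27448 = 27455)
d + V(-27) = 27455 + 22*(-27)² = 27455 + 22*729 = 27455 + 16038 = 43493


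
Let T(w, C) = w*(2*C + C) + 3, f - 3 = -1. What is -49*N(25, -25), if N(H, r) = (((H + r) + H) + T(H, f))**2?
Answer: -1552516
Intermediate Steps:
f = 2 (f = 3 - 1 = 2)
T(w, C) = 3 + 3*C*w (T(w, C) = w*(3*C) + 3 = 3*C*w + 3 = 3 + 3*C*w)
N(H, r) = (3 + r + 8*H)**2 (N(H, r) = (((H + r) + H) + (3 + 3*2*H))**2 = ((r + 2*H) + (3 + 6*H))**2 = (3 + r + 8*H)**2)
-49*N(25, -25) = -49*(3 - 25 + 8*25)**2 = -49*(3 - 25 + 200)**2 = -49*178**2 = -49*31684 = -1552516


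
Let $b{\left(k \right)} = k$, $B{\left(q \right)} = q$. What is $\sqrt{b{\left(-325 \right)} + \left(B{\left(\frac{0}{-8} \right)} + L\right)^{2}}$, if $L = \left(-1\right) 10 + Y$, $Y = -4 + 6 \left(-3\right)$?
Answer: $\sqrt{699} \approx 26.439$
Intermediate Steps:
$Y = -22$ ($Y = -4 - 18 = -22$)
$L = -32$ ($L = \left(-1\right) 10 - 22 = -10 - 22 = -32$)
$\sqrt{b{\left(-325 \right)} + \left(B{\left(\frac{0}{-8} \right)} + L\right)^{2}} = \sqrt{-325 + \left(\frac{0}{-8} - 32\right)^{2}} = \sqrt{-325 + \left(0 \left(- \frac{1}{8}\right) - 32\right)^{2}} = \sqrt{-325 + \left(0 - 32\right)^{2}} = \sqrt{-325 + \left(-32\right)^{2}} = \sqrt{-325 + 1024} = \sqrt{699}$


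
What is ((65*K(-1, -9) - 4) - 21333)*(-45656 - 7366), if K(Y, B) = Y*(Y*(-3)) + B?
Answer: 1172687574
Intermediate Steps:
K(Y, B) = B - 3*Y**2 (K(Y, B) = Y*(-3*Y) + B = -3*Y**2 + B = B - 3*Y**2)
((65*K(-1, -9) - 4) - 21333)*(-45656 - 7366) = ((65*(-9 - 3*(-1)**2) - 4) - 21333)*(-45656 - 7366) = ((65*(-9 - 3*1) - 4) - 21333)*(-53022) = ((65*(-9 - 3) - 4) - 21333)*(-53022) = ((65*(-12) - 4) - 21333)*(-53022) = ((-780 - 4) - 21333)*(-53022) = (-784 - 21333)*(-53022) = -22117*(-53022) = 1172687574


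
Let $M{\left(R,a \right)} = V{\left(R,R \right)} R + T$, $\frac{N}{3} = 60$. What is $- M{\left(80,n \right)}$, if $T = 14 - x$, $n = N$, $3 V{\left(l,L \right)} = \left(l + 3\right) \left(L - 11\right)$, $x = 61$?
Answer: $-152673$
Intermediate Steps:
$V{\left(l,L \right)} = \frac{\left(-11 + L\right) \left(3 + l\right)}{3}$ ($V{\left(l,L \right)} = \frac{\left(l + 3\right) \left(L - 11\right)}{3} = \frac{\left(3 + l\right) \left(-11 + L\right)}{3} = \frac{\left(-11 + L\right) \left(3 + l\right)}{3}$)
$N = 180$ ($N = 3 \cdot 60 = 180$)
$n = 180$
$T = -47$ ($T = 14 - 61 = -47$)
$M{\left(R,a \right)} = -47 + R \left(-11 - \frac{8 R}{3} + \frac{R^{2}}{3}\right)$ ($M{\left(R,a \right)} = \left(-11 + R - \frac{11 R}{3} + \frac{R R}{3}\right) R - 47 = \left(-11 + R - \frac{11 R}{3} + \frac{R^{2}}{3}\right) R - 47 = \left(-11 - \frac{8 R}{3} + \frac{R^{2}}{3}\right) R - 47 = R \left(-11 - \frac{8 R}{3} + \frac{R^{2}}{3}\right) - 47 = -47 + R \left(-11 - \frac{8 R}{3} + \frac{R^{2}}{3}\right)$)
$- M{\left(80,n \right)} = - (-47 + \frac{1}{3} \cdot 80 \left(-33 + 80^{2} - 640\right)) = - (-47 + \frac{1}{3} \cdot 80 \left(-33 + 6400 - 640\right)) = - (-47 + \frac{1}{3} \cdot 80 \cdot 5727) = - (-47 + 152720) = \left(-1\right) 152673 = -152673$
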